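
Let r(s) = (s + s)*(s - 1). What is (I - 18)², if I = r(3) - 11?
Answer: 289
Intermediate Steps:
r(s) = 2*s*(-1 + s) (r(s) = (2*s)*(-1 + s) = 2*s*(-1 + s))
I = 1 (I = 2*3*(-1 + 3) - 11 = 2*3*2 - 11 = 12 - 11 = 1)
(I - 18)² = (1 - 18)² = (-17)² = 289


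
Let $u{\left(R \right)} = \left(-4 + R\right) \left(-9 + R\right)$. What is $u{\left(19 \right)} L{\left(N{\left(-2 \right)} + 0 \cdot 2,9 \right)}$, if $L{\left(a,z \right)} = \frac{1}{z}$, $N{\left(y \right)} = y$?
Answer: $\frac{50}{3} \approx 16.667$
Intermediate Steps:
$u{\left(R \right)} = \left(-9 + R\right) \left(-4 + R\right)$
$u{\left(19 \right)} L{\left(N{\left(-2 \right)} + 0 \cdot 2,9 \right)} = \frac{36 + 19^{2} - 247}{9} = \left(36 + 361 - 247\right) \frac{1}{9} = 150 \cdot \frac{1}{9} = \frac{50}{3}$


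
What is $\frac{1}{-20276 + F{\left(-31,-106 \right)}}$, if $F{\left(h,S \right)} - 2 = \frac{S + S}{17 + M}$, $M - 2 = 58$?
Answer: $- \frac{77}{1561310} \approx -4.9318 \cdot 10^{-5}$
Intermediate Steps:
$M = 60$ ($M = 2 + 58 = 60$)
$F{\left(h,S \right)} = 2 + \frac{2 S}{77}$ ($F{\left(h,S \right)} = 2 + \frac{S + S}{17 + 60} = 2 + \frac{2 S}{77}$)
$\frac{1}{-20276 + F{\left(-31,-106 \right)}} = \frac{1}{-20276 + \left(2 + \frac{2}{77} \left(-106\right)\right)} = \frac{1}{-20276 + \left(2 - \frac{212}{77}\right)} = \frac{1}{-20276 - \frac{58}{77}} = \frac{1}{- \frac{1561310}{77}} = - \frac{77}{1561310}$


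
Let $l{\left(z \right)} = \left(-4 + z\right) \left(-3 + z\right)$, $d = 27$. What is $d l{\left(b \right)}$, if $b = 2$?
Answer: $54$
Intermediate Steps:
$d l{\left(b \right)} = 27 \left(12 + 2^{2} - 14\right) = 27 \left(12 + 4 - 14\right) = 27 \cdot 2 = 54$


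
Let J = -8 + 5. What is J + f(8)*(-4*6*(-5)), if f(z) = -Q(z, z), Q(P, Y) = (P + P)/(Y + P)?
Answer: -123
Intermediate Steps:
Q(P, Y) = 2*P/(P + Y) (Q(P, Y) = (2*P)/(P + Y) = 2*P/(P + Y))
J = -3
f(z) = -1 (f(z) = -2*z/(z + z) = -2*z/(2*z) = -2*z*1/(2*z) = -1*1 = -1)
J + f(8)*(-4*6*(-5)) = -3 - (-4*6)*(-5) = -3 - (-24)*(-5) = -3 - 1*120 = -3 - 120 = -123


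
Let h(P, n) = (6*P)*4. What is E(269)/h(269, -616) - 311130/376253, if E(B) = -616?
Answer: -280053391/303636171 ≈ -0.92233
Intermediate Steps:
h(P, n) = 24*P
E(269)/h(269, -616) - 311130/376253 = -616/(24*269) - 311130/376253 = -616/6456 - 311130*1/376253 = -616*1/6456 - 311130/376253 = -77/807 - 311130/376253 = -280053391/303636171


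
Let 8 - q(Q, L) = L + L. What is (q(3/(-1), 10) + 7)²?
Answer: 25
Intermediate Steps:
q(Q, L) = 8 - 2*L (q(Q, L) = 8 - (L + L) = 8 - 2*L)
(q(3/(-1), 10) + 7)² = ((8 - 2*10) + 7)² = ((8 - 20) + 7)² = (-12 + 7)² = (-5)² = 25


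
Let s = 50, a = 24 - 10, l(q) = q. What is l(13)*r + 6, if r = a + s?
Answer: 838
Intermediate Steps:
a = 14
r = 64 (r = 14 + 50 = 64)
l(13)*r + 6 = 13*64 + 6 = 832 + 6 = 838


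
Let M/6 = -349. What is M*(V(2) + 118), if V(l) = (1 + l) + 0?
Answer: -253374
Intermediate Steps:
M = -2094 (M = 6*(-349) = -2094)
V(l) = 1 + l
M*(V(2) + 118) = -2094*((1 + 2) + 118) = -2094*(3 + 118) = -2094*121 = -253374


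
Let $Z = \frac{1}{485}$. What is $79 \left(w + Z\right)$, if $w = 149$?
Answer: $\frac{5709014}{485} \approx 11771.0$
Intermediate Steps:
$Z = \frac{1}{485} \approx 0.0020619$
$79 \left(w + Z\right) = 79 \left(149 + \frac{1}{485}\right) = 79 \cdot \frac{72266}{485} = \frac{5709014}{485}$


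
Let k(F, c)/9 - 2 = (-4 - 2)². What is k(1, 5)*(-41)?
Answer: -14022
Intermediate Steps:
k(F, c) = 342 (k(F, c) = 18 + 9*(-4 - 2)² = 18 + 9*(-6)² = 18 + 9*36 = 18 + 324 = 342)
k(1, 5)*(-41) = 342*(-41) = -14022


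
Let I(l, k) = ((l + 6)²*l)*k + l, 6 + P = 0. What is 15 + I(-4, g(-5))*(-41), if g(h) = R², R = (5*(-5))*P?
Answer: 14760179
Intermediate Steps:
P = -6 (P = -6 + 0 = -6)
R = 150 (R = (5*(-5))*(-6) = -25*(-6) = 150)
g(h) = 22500 (g(h) = 150² = 22500)
I(l, k) = l + k*l*(6 + l)² (I(l, k) = ((6 + l)²*l)*k + l = (l*(6 + l)²)*k + l = k*l*(6 + l)² + l = l + k*l*(6 + l)²)
15 + I(-4, g(-5))*(-41) = 15 - 4*(1 + 22500*(6 - 4)²)*(-41) = 15 - 4*(1 + 22500*2²)*(-41) = 15 - 4*(1 + 22500*4)*(-41) = 15 - 4*(1 + 90000)*(-41) = 15 - 4*90001*(-41) = 15 - 360004*(-41) = 15 + 14760164 = 14760179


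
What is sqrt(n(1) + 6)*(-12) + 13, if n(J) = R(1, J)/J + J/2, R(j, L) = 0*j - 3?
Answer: 13 - 6*sqrt(14) ≈ -9.4500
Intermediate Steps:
R(j, L) = -3 (R(j, L) = 0 - 3 = -3)
n(J) = J/2 - 3/J (n(J) = -3/J + J/2 = J/2 - 3/J)
sqrt(n(1) + 6)*(-12) + 13 = sqrt(((1/2)*1 - 3/1) + 6)*(-12) + 13 = sqrt((1/2 - 3*1) + 6)*(-12) + 13 = sqrt((1/2 - 3) + 6)*(-12) + 13 = sqrt(-5/2 + 6)*(-12) + 13 = sqrt(7/2)*(-12) + 13 = (sqrt(14)/2)*(-12) + 13 = -6*sqrt(14) + 13 = 13 - 6*sqrt(14)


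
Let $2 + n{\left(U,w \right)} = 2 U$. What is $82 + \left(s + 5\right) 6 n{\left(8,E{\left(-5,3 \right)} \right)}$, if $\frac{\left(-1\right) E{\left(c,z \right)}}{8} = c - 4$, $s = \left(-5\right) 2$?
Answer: $-338$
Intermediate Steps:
$s = -10$
$E{\left(c,z \right)} = 32 - 8 c$ ($E{\left(c,z \right)} = - 8 \left(c - 4\right) = - 8 \left(-4 + c\right) = 32 - 8 c$)
$n{\left(U,w \right)} = -2 + 2 U$
$82 + \left(s + 5\right) 6 n{\left(8,E{\left(-5,3 \right)} \right)} = 82 + \left(-10 + 5\right) 6 \left(-2 + 2 \cdot 8\right) = 82 + \left(-5\right) 6 \left(-2 + 16\right) = 82 - 420 = -338$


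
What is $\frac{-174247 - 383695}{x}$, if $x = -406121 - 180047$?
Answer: $\frac{25361}{26644} \approx 0.95185$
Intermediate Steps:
$x = -586168$
$\frac{-174247 - 383695}{x} = \frac{-174247 - 383695}{-586168} = \left(-557942\right) \left(- \frac{1}{586168}\right) = \frac{25361}{26644}$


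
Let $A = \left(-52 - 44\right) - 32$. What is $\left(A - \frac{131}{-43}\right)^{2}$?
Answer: $\frac{28869129}{1849} \approx 15613.0$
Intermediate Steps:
$A = -128$ ($A = -96 - 32 = -128$)
$\left(A - \frac{131}{-43}\right)^{2} = \left(-128 - \frac{131}{-43}\right)^{2} = \left(-128 - - \frac{131}{43}\right)^{2} = \left(-128 + \frac{131}{43}\right)^{2} = \left(- \frac{5373}{43}\right)^{2} = \frac{28869129}{1849}$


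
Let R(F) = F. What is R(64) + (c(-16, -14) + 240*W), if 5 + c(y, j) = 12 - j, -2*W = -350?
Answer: 42085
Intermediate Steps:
W = 175 (W = -½*(-350) = 175)
c(y, j) = 7 - j (c(y, j) = -5 + (12 - j) = 7 - j)
R(64) + (c(-16, -14) + 240*W) = 64 + ((7 - 1*(-14)) + 240*175) = 64 + ((7 + 14) + 42000) = 64 + (21 + 42000) = 64 + 42021 = 42085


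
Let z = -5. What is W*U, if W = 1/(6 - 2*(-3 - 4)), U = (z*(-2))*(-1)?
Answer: -½ ≈ -0.50000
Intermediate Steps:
U = -10 (U = -5*(-2)*(-1) = 10*(-1) = -10)
W = 1/20 (W = 1/(6 - 2*(-7)) = 1/(6 + 14) = 1/20 ≈ 0.050000)
W*U = (1/20)*(-10) = -½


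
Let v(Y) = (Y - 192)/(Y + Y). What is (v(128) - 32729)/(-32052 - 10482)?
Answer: 2567/3336 ≈ 0.76948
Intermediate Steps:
v(Y) = (-192 + Y)/(2*Y) (v(Y) = (-192 + Y)/((2*Y)) = (-192 + Y)*(1/(2*Y)) = (-192 + Y)/(2*Y))
(v(128) - 32729)/(-32052 - 10482) = ((½)*(-192 + 128)/128 - 32729)/(-32052 - 10482) = ((½)*(1/128)*(-64) - 32729)/(-42534) = (-¼ - 32729)*(-1/42534) = -130917/4*(-1/42534) = 2567/3336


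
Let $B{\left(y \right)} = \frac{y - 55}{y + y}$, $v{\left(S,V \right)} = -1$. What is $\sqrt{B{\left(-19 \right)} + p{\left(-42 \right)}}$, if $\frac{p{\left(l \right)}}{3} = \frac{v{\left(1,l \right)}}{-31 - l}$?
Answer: $\frac{5 \sqrt{2926}}{209} \approx 1.2941$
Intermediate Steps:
$p{\left(l \right)} = - \frac{3}{-31 - l}$ ($p{\left(l \right)} = 3 \left(- \frac{1}{-31 - l}\right) = - \frac{3}{-31 - l}$)
$B{\left(y \right)} = \frac{-55 + y}{2 y}$
$\sqrt{B{\left(-19 \right)} + p{\left(-42 \right)}} = \sqrt{\frac{-55 - 19}{2 \left(-19\right)} + \frac{3}{31 - 42}} = \sqrt{\frac{1}{2} \left(- \frac{1}{19}\right) \left(-74\right) + \frac{3}{-11}} = \sqrt{\frac{37}{19} + 3 \left(- \frac{1}{11}\right)} = \sqrt{\frac{37}{19} - \frac{3}{11}} = \sqrt{\frac{350}{209}} = \frac{5 \sqrt{2926}}{209}$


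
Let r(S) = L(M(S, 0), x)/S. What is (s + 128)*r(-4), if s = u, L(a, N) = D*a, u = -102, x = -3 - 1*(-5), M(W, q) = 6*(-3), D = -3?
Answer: -351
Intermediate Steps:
M(W, q) = -18
x = 2 (x = -3 + 5 = 2)
L(a, N) = -3*a
r(S) = 54/S (r(S) = (-3*(-18))/S = 54/S)
s = -102
(s + 128)*r(-4) = (-102 + 128)*(54/(-4)) = 26*(54*(-¼)) = 26*(-27/2) = -351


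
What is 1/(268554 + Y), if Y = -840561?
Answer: -1/572007 ≈ -1.7482e-6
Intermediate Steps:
1/(268554 + Y) = 1/(268554 - 840561) = 1/(-572007) = -1/572007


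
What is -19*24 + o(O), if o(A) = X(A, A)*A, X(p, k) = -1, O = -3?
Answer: -453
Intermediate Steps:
o(A) = -A
-19*24 + o(O) = -19*24 - 1*(-3) = -456 + 3 = -453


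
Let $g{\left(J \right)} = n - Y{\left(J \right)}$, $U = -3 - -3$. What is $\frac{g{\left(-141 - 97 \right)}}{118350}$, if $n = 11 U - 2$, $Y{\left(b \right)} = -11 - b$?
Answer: $- \frac{229}{118350} \approx -0.0019349$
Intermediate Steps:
$U = 0$ ($U = -3 + 3 = 0$)
$n = -2$ ($n = 11 \cdot 0 - 2 = 0 - 2 = -2$)
$g{\left(J \right)} = 9 + J$ ($g{\left(J \right)} = -2 - \left(-11 - J\right) = -2 + \left(11 + J\right) = 9 + J$)
$\frac{g{\left(-141 - 97 \right)}}{118350} = \frac{9 - 238}{118350} = \left(9 - 238\right) \frac{1}{118350} = \left(-229\right) \frac{1}{118350} = - \frac{229}{118350}$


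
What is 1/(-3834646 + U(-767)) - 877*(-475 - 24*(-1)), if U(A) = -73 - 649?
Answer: 1516991598935/3835368 ≈ 3.9553e+5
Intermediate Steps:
U(A) = -722
1/(-3834646 + U(-767)) - 877*(-475 - 24*(-1)) = 1/(-3834646 - 722) - 877*(-475 - 24*(-1)) = 1/(-3835368) - 877*(-475 + 24) = -1/3835368 - 877*(-451) = -1/3835368 + 395527 = 1516991598935/3835368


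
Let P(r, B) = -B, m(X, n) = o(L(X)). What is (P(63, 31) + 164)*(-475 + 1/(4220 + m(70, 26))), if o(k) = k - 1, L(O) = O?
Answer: -270957442/4289 ≈ -63175.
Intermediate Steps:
o(k) = -1 + k
m(X, n) = -1 + X
(P(63, 31) + 164)*(-475 + 1/(4220 + m(70, 26))) = (-1*31 + 164)*(-475 + 1/(4220 + (-1 + 70))) = (-31 + 164)*(-475 + 1/(4220 + 69)) = 133*(-475 + 1/4289) = 133*(-2037274/4289) = -270957442/4289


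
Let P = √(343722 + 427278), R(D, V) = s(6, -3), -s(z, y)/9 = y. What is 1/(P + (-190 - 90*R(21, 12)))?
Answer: -131/304670 - √7710/609340 ≈ -0.00057407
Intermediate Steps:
s(z, y) = -9*y
R(D, V) = 27 (R(D, V) = -9*(-3) = 27)
P = 10*√7710 (P = √771000 = 10*√7710 ≈ 878.07)
1/(P + (-190 - 90*R(21, 12))) = 1/(10*√7710 + (-190 - 90*27)) = 1/(10*√7710 + (-190 - 2430)) = 1/(10*√7710 - 2620) = 1/(-2620 + 10*√7710)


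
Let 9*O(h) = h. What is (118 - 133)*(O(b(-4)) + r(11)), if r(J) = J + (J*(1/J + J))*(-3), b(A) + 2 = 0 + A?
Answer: 5335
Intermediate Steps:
b(A) = -2 + A (b(A) = -2 + (0 + A) = -2 + A)
O(h) = h/9
r(J) = J - 3*J*(J + 1/J) (r(J) = J + (J*(1/J + J))*(-3) = J + (J*(J + 1/J))*(-3) = J - 3*J*(J + 1/J))
(118 - 133)*(O(b(-4)) + r(11)) = (118 - 133)*((-2 - 4)/9 + (-3 + 11 - 3*11²)) = -15*((⅑)*(-6) + (-3 + 11 - 3*121)) = -15*(-⅔ + (-3 + 11 - 363)) = -15*(-⅔ - 355) = -15*(-1067/3) = 5335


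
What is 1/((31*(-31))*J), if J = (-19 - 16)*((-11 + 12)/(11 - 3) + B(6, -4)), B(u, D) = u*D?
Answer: -8/6424285 ≈ -1.2453e-6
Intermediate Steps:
B(u, D) = D*u
J = 6685/8 (J = (-19 - 16)*((-11 + 12)/(11 - 3) - 4*6) = -35*(1/8 - 24) = -35*(-191/8) = 6685/8 ≈ 835.63)
1/((31*(-31))*J) = 1/((31*(-31))*(6685/8)) = 1/(-961*6685/8) = 1/(-6424285/8) = -8/6424285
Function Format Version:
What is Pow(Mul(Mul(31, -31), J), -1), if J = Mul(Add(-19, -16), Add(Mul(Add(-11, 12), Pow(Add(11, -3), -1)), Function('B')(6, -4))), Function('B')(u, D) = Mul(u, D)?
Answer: Rational(-8, 6424285) ≈ -1.2453e-6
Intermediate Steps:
Function('B')(u, D) = Mul(D, u)
J = Rational(6685, 8) (J = Mul(Add(-19, -16), Add(Mul(Add(-11, 12), Pow(Add(11, -3), -1)), Mul(-4, 6))) = Mul(-35, Add(Mul(1, Pow(8, -1)), -24)) = Mul(-35, Add(Mul(1, Rational(1, 8)), -24)) = Mul(-35, Add(Rational(1, 8), -24)) = Mul(-35, Rational(-191, 8)) = Rational(6685, 8) ≈ 835.63)
Pow(Mul(Mul(31, -31), J), -1) = Pow(Mul(Mul(31, -31), Rational(6685, 8)), -1) = Pow(Mul(-961, Rational(6685, 8)), -1) = Pow(Rational(-6424285, 8), -1) = Rational(-8, 6424285)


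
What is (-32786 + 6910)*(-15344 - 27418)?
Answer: 1106509512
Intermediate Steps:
(-32786 + 6910)*(-15344 - 27418) = -25876*(-42762) = 1106509512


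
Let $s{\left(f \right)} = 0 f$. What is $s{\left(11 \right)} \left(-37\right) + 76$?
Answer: $76$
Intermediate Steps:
$s{\left(f \right)} = 0$
$s{\left(11 \right)} \left(-37\right) + 76 = 0 \left(-37\right) + 76 = 0 + 76 = 76$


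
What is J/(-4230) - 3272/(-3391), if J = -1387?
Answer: 18543877/14343930 ≈ 1.2928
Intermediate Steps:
J/(-4230) - 3272/(-3391) = -1387/(-4230) - 3272/(-3391) = -1387*(-1/4230) - 3272*(-1/3391) = 1387/4230 + 3272/3391 = 18543877/14343930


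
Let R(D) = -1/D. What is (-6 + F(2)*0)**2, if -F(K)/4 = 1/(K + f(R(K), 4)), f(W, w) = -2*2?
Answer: 36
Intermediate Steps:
f(W, w) = -4
F(K) = -4/(-4 + K) (F(K) = -4/(K - 4) = -4/(-4 + K))
(-6 + F(2)*0)**2 = (-6 - 4/(-4 + 2)*0)**2 = (-6 - 4/(-2)*0)**2 = (-6 - 4*(-1/2)*0)**2 = (-6 + 2*0)**2 = (-6 + 0)**2 = (-6)**2 = 36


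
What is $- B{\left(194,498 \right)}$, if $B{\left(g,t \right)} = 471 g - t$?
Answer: $-90876$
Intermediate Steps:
$B{\left(g,t \right)} = - t + 471 g$
$- B{\left(194,498 \right)} = - (\left(-1\right) 498 + 471 \cdot 194) = - (-498 + 91374) = \left(-1\right) 90876 = -90876$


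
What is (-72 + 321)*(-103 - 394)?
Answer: -123753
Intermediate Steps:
(-72 + 321)*(-103 - 394) = 249*(-497) = -123753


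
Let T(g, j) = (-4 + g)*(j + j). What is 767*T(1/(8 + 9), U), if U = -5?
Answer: 513890/17 ≈ 30229.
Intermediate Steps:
T(g, j) = 2*j*(-4 + g) (T(g, j) = (-4 + g)*(2*j) = 2*j*(-4 + g))
767*T(1/(8 + 9), U) = 767*(2*(-5)*(-4 + 1/(8 + 9))) = 767*(2*(-5)*(-4 + 1/17)) = 767*(2*(-5)*(-67/17)) = 767*(670/17) = 513890/17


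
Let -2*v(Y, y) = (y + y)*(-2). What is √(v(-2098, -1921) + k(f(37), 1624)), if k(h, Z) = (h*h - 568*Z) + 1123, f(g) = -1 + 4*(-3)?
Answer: I*√924982 ≈ 961.76*I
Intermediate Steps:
f(g) = -13 (f(g) = -1 - 12 = -13)
v(Y, y) = 2*y (v(Y, y) = -(y + y)*(-2)/2 = -2*y*(-2)/2 = -(-2)*y = 2*y)
k(h, Z) = 1123 + h² - 568*Z (k(h, Z) = (h² - 568*Z) + 1123 = 1123 + h² - 568*Z)
√(v(-2098, -1921) + k(f(37), 1624)) = √(2*(-1921) + (1123 + (-13)² - 568*1624)) = √(-3842 + (1123 + 169 - 922432)) = √(-3842 - 921140) = √(-924982) = I*√924982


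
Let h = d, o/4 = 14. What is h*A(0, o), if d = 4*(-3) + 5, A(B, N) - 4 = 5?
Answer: -63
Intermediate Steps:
o = 56 (o = 4*14 = 56)
A(B, N) = 9 (A(B, N) = 4 + 5 = 9)
d = -7 (d = -12 + 5 = -7)
h = -7
h*A(0, o) = -7*9 = -63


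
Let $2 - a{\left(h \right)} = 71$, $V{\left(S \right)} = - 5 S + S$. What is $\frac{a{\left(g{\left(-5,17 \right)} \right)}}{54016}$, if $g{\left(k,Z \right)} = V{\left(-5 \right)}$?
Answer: $- \frac{69}{54016} \approx -0.0012774$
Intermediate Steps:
$V{\left(S \right)} = - 4 S$
$g{\left(k,Z \right)} = 20$ ($g{\left(k,Z \right)} = \left(-4\right) \left(-5\right) = 20$)
$a{\left(h \right)} = -69$ ($a{\left(h \right)} = 2 - 71 = -69$)
$\frac{a{\left(g{\left(-5,17 \right)} \right)}}{54016} = - \frac{69}{54016}$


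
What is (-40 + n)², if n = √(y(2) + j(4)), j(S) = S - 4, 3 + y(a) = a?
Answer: (40 - I)² ≈ 1599.0 - 80.0*I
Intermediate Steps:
y(a) = -3 + a
j(S) = -4 + S
n = I (n = √((-3 + 2) + (-4 + 4)) = √(-1 + 0) = √(-1) = I ≈ 1.0*I)
(-40 + n)² = (-40 + I)²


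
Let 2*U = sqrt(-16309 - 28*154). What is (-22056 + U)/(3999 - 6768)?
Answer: 7352/923 - I*sqrt(20621)/5538 ≈ 7.9653 - 0.02593*I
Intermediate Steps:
U = I*sqrt(20621)/2 (U = sqrt(-16309 - 28*154)/2 = sqrt(-16309 - 4312)/2 = sqrt(-20621)/2 = (I*sqrt(20621))/2 = I*sqrt(20621)/2 ≈ 71.8*I)
(-22056 + U)/(3999 - 6768) = (-22056 + I*sqrt(20621)/2)/(3999 - 6768) = (-22056 + I*sqrt(20621)/2)/(-2769) = (-22056 + I*sqrt(20621)/2)*(-1/2769) = 7352/923 - I*sqrt(20621)/5538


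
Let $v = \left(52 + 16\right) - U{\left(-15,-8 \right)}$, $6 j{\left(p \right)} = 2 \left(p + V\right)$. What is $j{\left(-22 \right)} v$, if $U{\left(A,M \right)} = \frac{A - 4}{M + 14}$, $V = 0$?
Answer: $- \frac{4697}{9} \approx -521.89$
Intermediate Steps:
$U{\left(A,M \right)} = \frac{-4 + A}{14 + M}$
$j{\left(p \right)} = \frac{p}{3}$ ($j{\left(p \right)} = \frac{2 \left(p + 0\right)}{6} = \frac{2 p}{6} = \frac{p}{3}$)
$v = \frac{427}{6}$ ($v = \left(52 + 16\right) - \frac{-4 - 15}{14 - 8} = 68 - \frac{1}{6} \left(-19\right) = 68 - - \frac{19}{6} = 68 + \frac{19}{6} = \frac{427}{6} \approx 71.167$)
$j{\left(-22 \right)} v = \frac{1}{3} \left(-22\right) \frac{427}{6} = \left(- \frac{22}{3}\right) \frac{427}{6} = - \frac{4697}{9}$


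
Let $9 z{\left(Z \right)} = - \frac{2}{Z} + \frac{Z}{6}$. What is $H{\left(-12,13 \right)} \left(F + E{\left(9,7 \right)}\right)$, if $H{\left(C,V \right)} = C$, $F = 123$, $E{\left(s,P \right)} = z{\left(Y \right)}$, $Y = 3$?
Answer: $- \frac{13282}{9} \approx -1475.8$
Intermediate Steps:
$z{\left(Z \right)} = - \frac{2}{9 Z} + \frac{Z}{54}$ ($z{\left(Z \right)} = \frac{- \frac{2}{Z} + \frac{Z}{6}}{9} = - \frac{2}{9 Z} + \frac{Z}{54}$)
$E{\left(s,P \right)} = - \frac{1}{54}$ ($E{\left(s,P \right)} = \frac{-12 + 3^{2}}{54 \cdot 3} = \frac{1}{54} \cdot \frac{1}{3} \left(-12 + 9\right) = \frac{1}{54} \cdot \frac{1}{3} \left(-3\right) = - \frac{1}{54}$)
$H{\left(-12,13 \right)} \left(F + E{\left(9,7 \right)}\right) = - 12 \left(123 - \frac{1}{54}\right) = \left(-12\right) \frac{6641}{54} = - \frac{13282}{9}$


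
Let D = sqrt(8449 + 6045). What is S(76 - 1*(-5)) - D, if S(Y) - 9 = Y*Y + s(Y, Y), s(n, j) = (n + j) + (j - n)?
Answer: 6732 - sqrt(14494) ≈ 6611.6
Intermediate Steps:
s(n, j) = 2*j (s(n, j) = (j + n) + (j - n) = 2*j)
D = sqrt(14494) ≈ 120.39
S(Y) = 9 + Y**2 + 2*Y (S(Y) = 9 + (Y*Y + 2*Y) = 9 + (Y**2 + 2*Y) = 9 + Y**2 + 2*Y)
S(76 - 1*(-5)) - D = (9 + (76 - 1*(-5))**2 + 2*(76 - 1*(-5))) - sqrt(14494) = (9 + (76 + 5)**2 + 2*(76 + 5)) - sqrt(14494) = (9 + 81**2 + 2*81) - sqrt(14494) = (9 + 6561 + 162) - sqrt(14494) = 6732 - sqrt(14494)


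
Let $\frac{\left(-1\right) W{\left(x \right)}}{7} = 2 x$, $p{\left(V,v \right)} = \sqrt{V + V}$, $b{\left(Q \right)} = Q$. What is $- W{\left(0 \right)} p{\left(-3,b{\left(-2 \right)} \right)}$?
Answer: $0$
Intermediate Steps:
$p{\left(V,v \right)} = \sqrt{2} \sqrt{V}$ ($p{\left(V,v \right)} = \sqrt{2 V} = \sqrt{2} \sqrt{V}$)
$W{\left(x \right)} = - 14 x$ ($W{\left(x \right)} = - 7 \cdot 2 x = - 14 x$)
$- W{\left(0 \right)} p{\left(-3,b{\left(-2 \right)} \right)} = - \left(-14\right) 0 \sqrt{2} \sqrt{-3} = \left(-1\right) 0 \sqrt{2} i \sqrt{3} = 0 i \sqrt{6} = 0$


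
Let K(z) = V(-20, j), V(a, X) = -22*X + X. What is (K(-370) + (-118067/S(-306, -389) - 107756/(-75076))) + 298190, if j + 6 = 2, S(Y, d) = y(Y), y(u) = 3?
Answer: 14578995412/56307 ≈ 2.5892e+5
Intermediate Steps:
S(Y, d) = 3
j = -4 (j = -6 + 2 = -4)
V(a, X) = -21*X
K(z) = 84 (K(z) = -21*(-4) = 84)
(K(-370) + (-118067/S(-306, -389) - 107756/(-75076))) + 298190 = (84 + (-118067/3 - 107756/(-75076))) + 298190 = (84 + (-118067*⅓ - 107756*(-1/75076))) + 298190 = (84 + (-118067/3 + 26939/18769)) + 298190 = (84 - 2215918706/56307) + 298190 = -2211188918/56307 + 298190 = 14578995412/56307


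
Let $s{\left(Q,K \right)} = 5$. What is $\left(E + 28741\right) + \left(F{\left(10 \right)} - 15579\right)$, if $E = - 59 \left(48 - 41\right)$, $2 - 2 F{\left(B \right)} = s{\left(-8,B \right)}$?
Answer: $\frac{25495}{2} \approx 12748.0$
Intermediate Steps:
$F{\left(B \right)} = - \frac{3}{2}$ ($F{\left(B \right)} = 1 - \frac{5}{2} = - \frac{3}{2}$)
$E = -413$ ($E = \left(-59\right) 7 = -413$)
$\left(E + 28741\right) + \left(F{\left(10 \right)} - 15579\right) = \left(-413 + 28741\right) - \frac{31161}{2} = 28328 - \frac{31161}{2} = \frac{25495}{2}$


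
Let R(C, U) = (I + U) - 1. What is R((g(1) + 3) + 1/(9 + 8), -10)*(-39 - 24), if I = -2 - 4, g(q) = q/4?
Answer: 1071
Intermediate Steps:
g(q) = q/4 (g(q) = q*(¼) = q/4)
I = -6
R(C, U) = -7 + U (R(C, U) = (-6 + U) - 1 = -7 + U)
R((g(1) + 3) + 1/(9 + 8), -10)*(-39 - 24) = (-7 - 10)*(-39 - 24) = -17*(-63) = 1071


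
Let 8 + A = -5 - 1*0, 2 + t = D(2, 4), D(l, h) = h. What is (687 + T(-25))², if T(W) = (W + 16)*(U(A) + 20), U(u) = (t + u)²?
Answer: 338724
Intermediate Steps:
t = 2 (t = -2 + 4 = 2)
A = -13 (A = -8 + (-5 - 1*0) = -8 + (-5 + 0) = -8 - 5 = -13)
U(u) = (2 + u)²
T(W) = 2256 + 141*W (T(W) = (W + 16)*((2 - 13)² + 20) = (16 + W)*((-11)² + 20) = (16 + W)*(121 + 20) = (16 + W)*141 = 2256 + 141*W)
(687 + T(-25))² = (687 + (2256 + 141*(-25)))² = (687 + (2256 - 3525))² = (687 - 1269)² = (-582)² = 338724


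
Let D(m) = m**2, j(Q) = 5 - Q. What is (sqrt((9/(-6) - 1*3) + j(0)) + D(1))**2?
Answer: 3/2 + sqrt(2) ≈ 2.9142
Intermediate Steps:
(sqrt((9/(-6) - 1*3) + j(0)) + D(1))**2 = (sqrt((9/(-6) - 1*3) + (5 - 1*0)) + 1**2)**2 = (sqrt((9*(-1/6) - 3) + (5 + 0)) + 1)**2 = (sqrt((-3/2 - 3) + 5) + 1)**2 = (sqrt(-9/2 + 5) + 1)**2 = (sqrt(1/2) + 1)**2 = (sqrt(2)/2 + 1)**2 = (1 + sqrt(2)/2)**2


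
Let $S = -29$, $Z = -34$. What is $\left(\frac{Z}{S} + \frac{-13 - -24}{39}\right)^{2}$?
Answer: $\frac{2706025}{1279161} \approx 2.1155$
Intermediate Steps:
$\left(\frac{Z}{S} + \frac{-13 - -24}{39}\right)^{2} = \left(- \frac{34}{-29} + \frac{-13 - -24}{39}\right)^{2} = \left(\left(-34\right) \left(- \frac{1}{29}\right) + \left(-13 + 24\right) \frac{1}{39}\right)^{2} = \left(\frac{34}{29} + 11 \cdot \frac{1}{39}\right)^{2} = \left(\frac{34}{29} + \frac{11}{39}\right)^{2} = \left(\frac{1645}{1131}\right)^{2} = \frac{2706025}{1279161}$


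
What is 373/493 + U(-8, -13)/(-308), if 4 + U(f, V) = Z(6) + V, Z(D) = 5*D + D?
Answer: 105517/151844 ≈ 0.69490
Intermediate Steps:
Z(D) = 6*D
U(f, V) = 32 + V (U(f, V) = -4 + (6*6 + V) = -4 + (36 + V) = 32 + V)
373/493 + U(-8, -13)/(-308) = 373/493 + (32 - 13)/(-308) = 373*(1/493) + 19*(-1/308) = 373/493 - 19/308 = 105517/151844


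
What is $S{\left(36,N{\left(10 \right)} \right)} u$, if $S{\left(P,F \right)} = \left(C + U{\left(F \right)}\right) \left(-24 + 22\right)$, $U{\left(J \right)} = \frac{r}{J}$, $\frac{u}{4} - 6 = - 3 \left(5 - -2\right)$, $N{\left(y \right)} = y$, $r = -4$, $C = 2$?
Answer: $192$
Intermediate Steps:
$u = -60$ ($u = 24 + 4 \left(- 3 \left(5 - -2\right)\right) = 24 + 4 \left(- 3 \left(5 + 2\right)\right) = 24 + 4 \left(\left(-3\right) 7\right) = 24 + 4 \left(-21\right) = 24 - 84 = -60$)
$U{\left(J \right)} = - \frac{4}{J}$
$S{\left(P,F \right)} = -4 + \frac{8}{F}$ ($S{\left(P,F \right)} = \left(2 - \frac{4}{F}\right) \left(-24 + 22\right) = \left(2 - \frac{4}{F}\right) \left(-2\right) = -4 + \frac{8}{F}$)
$S{\left(36,N{\left(10 \right)} \right)} u = \left(-4 + \frac{8}{10}\right) \left(-60\right) = \left(-4 + 8 \cdot \frac{1}{10}\right) \left(-60\right) = \left(-4 + \frac{4}{5}\right) \left(-60\right) = \left(- \frac{16}{5}\right) \left(-60\right) = 192$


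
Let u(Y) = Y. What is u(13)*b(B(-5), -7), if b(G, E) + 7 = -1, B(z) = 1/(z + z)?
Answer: -104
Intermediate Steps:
B(z) = 1/(2*z)
b(G, E) = -8 (b(G, E) = -7 - 1 = -8)
u(13)*b(B(-5), -7) = 13*(-8) = -104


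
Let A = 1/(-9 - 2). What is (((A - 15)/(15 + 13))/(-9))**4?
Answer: 47458321/3690225632016 ≈ 1.2861e-5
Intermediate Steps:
A = -1/11 (A = 1/(-11) = -1/11 ≈ -0.090909)
(((A - 15)/(15 + 13))/(-9))**4 = (((-1/11 - 15)/(15 + 13))/(-9))**4 = (-166/11/28*(-1/9))**4 = (-166/11*1/28*(-1/9))**4 = (-83/154*(-1/9))**4 = (83/1386)**4 = 47458321/3690225632016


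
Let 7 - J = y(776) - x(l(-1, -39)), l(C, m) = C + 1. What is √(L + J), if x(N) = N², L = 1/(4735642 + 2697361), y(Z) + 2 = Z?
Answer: 10*I*√423763922622399/7433003 ≈ 27.695*I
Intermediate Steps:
l(C, m) = 1 + C
y(Z) = -2 + Z
L = 1/7433003 ≈ 1.3454e-7
J = -767 (J = 7 - ((-2 + 776) - (1 - 1)²) = 7 - (774 - 1*0²) = 7 - (774 - 1*0) = 7 - (774 + 0) = 7 - 1*774 = 7 - 774 = -767)
√(L + J) = √(1/7433003 - 767) = √(-5701113300/7433003) = 10*I*√423763922622399/7433003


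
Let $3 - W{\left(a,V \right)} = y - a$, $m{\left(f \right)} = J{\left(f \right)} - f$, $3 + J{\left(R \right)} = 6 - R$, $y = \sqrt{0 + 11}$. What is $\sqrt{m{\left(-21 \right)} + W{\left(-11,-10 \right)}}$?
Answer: $\sqrt{37 - \sqrt{11}} \approx 5.8037$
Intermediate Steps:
$y = \sqrt{11} \approx 3.3166$
$J{\left(R \right)} = 3 - R$ ($J{\left(R \right)} = -3 - \left(-6 + R\right) = 3 - R$)
$m{\left(f \right)} = 3 - 2 f$ ($m{\left(f \right)} = \left(3 - f\right) - f = 3 - 2 f$)
$W{\left(a,V \right)} = 3 + a - \sqrt{11}$ ($W{\left(a,V \right)} = 3 - \left(\sqrt{11} - a\right) = 3 + \left(a - \sqrt{11}\right) = 3 + a - \sqrt{11}$)
$\sqrt{m{\left(-21 \right)} + W{\left(-11,-10 \right)}} = \sqrt{\left(3 - -42\right) - \left(8 + \sqrt{11}\right)} = \sqrt{\left(3 + 42\right) - \left(8 + \sqrt{11}\right)} = \sqrt{45 - \left(8 + \sqrt{11}\right)} = \sqrt{37 - \sqrt{11}}$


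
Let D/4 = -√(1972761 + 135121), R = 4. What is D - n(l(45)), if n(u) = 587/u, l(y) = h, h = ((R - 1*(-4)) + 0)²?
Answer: -587/64 - 28*√43018 ≈ -5816.6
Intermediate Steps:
h = 64 (h = ((4 - 1*(-4)) + 0)² = ((4 + 4) + 0)² = (8 + 0)² = 8² = 64)
l(y) = 64
D = -28*√43018 (D = 4*(-√(1972761 + 135121)) = 4*(-√2107882) = 4*(-7*√43018) = -28*√43018 ≈ -5807.4)
D - n(l(45)) = -28*√43018 - 587/64 = -587/64 - 28*√43018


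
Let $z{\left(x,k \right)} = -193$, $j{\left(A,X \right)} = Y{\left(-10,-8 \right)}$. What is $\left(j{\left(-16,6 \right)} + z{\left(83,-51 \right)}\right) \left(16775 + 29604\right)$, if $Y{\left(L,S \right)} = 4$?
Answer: $-8765631$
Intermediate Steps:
$j{\left(A,X \right)} = 4$
$\left(j{\left(-16,6 \right)} + z{\left(83,-51 \right)}\right) \left(16775 + 29604\right) = \left(4 - 193\right) \left(16775 + 29604\right) = \left(-189\right) 46379 = -8765631$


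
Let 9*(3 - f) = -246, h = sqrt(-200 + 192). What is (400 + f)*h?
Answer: 2582*I*sqrt(2)/3 ≈ 1217.2*I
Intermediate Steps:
h = 2*I*sqrt(2) (h = sqrt(-8) = 2*I*sqrt(2) ≈ 2.8284*I)
f = 91/3 (f = 3 - 1/9*(-246) = 3 + 82/3 = 91/3 ≈ 30.333)
(400 + f)*h = (400 + 91/3)*(2*I*sqrt(2)) = 1291*(2*I*sqrt(2))/3 = 2582*I*sqrt(2)/3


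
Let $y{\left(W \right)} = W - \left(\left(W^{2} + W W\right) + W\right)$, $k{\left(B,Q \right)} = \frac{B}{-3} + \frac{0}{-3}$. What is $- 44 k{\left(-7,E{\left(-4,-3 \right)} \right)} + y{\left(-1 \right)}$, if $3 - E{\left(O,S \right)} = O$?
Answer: $- \frac{314}{3} \approx -104.67$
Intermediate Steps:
$E{\left(O,S \right)} = 3 - O$
$k{\left(B,Q \right)} = - \frac{B}{3}$ ($k{\left(B,Q \right)} = B \left(- \frac{1}{3}\right) + 0 \left(- \frac{1}{3}\right) = - \frac{B}{3} + 0 = - \frac{B}{3}$)
$y{\left(W \right)} = - 2 W^{2}$ ($y{\left(W \right)} = W - \left(\left(W^{2} + W^{2}\right) + W\right) = W - \left(2 W^{2} + W\right) = W - \left(W + 2 W^{2}\right) = - 2 W^{2}$)
$- 44 k{\left(-7,E{\left(-4,-3 \right)} \right)} + y{\left(-1 \right)} = - 44 \left(\left(- \frac{1}{3}\right) \left(-7\right)\right) - 2 \left(-1\right)^{2} = \left(-44\right) \frac{7}{3} - 2 = - \frac{308}{3} - 2 = - \frac{314}{3}$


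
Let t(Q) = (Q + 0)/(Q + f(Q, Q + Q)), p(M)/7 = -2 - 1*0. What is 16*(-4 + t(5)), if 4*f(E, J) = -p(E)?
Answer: -928/17 ≈ -54.588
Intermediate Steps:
p(M) = -14 (p(M) = 7*(-2 - 1*0) = 7*(-2 + 0) = 7*(-2) = -14)
f(E, J) = 7/2 (f(E, J) = (-1*(-14))/4 = (1/4)*14 = 7/2)
t(Q) = Q/(7/2 + Q) (t(Q) = (Q + 0)/(Q + 7/2) = Q/(7/2 + Q))
16*(-4 + t(5)) = 16*(-4 + 2*5/(7 + 2*5)) = 16*(-4 + 2*5/(7 + 10)) = 16*(-4 + 2*5/17) = 16*(-4 + 2*5*(1/17)) = 16*(-4 + 10/17) = 16*(-58/17) = -928/17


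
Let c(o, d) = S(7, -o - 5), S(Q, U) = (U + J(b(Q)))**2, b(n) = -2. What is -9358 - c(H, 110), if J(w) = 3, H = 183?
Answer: -43583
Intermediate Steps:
S(Q, U) = (3 + U)**2 (S(Q, U) = (U + 3)**2 = (3 + U)**2)
c(o, d) = (-2 - o)**2 (c(o, d) = (3 + (-o - 5))**2 = (3 + (-5 - o))**2 = (-2 - o)**2)
-9358 - c(H, 110) = -9358 - (2 + 183)**2 = -9358 - 1*185**2 = -9358 - 1*34225 = -9358 - 34225 = -43583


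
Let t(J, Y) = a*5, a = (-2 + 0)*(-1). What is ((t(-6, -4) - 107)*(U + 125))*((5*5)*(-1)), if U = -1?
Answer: 300700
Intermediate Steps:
a = 2 (a = -2*(-1) = 2)
t(J, Y) = 10 (t(J, Y) = 2*5 = 10)
((t(-6, -4) - 107)*(U + 125))*((5*5)*(-1)) = ((10 - 107)*(-1 + 125))*((5*5)*(-1)) = (-97*124)*(25*(-1)) = -12028*(-25) = 300700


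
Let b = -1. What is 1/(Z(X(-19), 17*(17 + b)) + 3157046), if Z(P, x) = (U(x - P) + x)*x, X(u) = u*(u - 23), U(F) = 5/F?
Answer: 263/849760210 ≈ 3.0950e-7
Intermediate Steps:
X(u) = u*(-23 + u)
Z(P, x) = x*(x + 5/(x - P)) (Z(P, x) = (5/(x - P) + x)*x = (x + 5/(x - P))*x = x*(x + 5/(x - P)))
1/(Z(X(-19), 17*(17 + b)) + 3157046) = 1/((17*(17 - 1))*(-5 + (17*(17 - 1))*(-19*(-23 - 19) - 17*(17 - 1)))/(-19*(-23 - 19) - 17*(17 - 1)) + 3157046) = 1/((17*16)*(-5 + (17*16)*(-19*(-42) - 17*16))/(-19*(-42) - 17*16) + 3157046) = 1/(272*(-5 + 272*(798 - 1*272))/(798 - 1*272) + 3157046) = 1/(272*(-5 + 272*(798 - 272))/(798 - 272) + 3157046) = 1/(272*(-5 + 272*526)/526 + 3157046) = 1/(272*(1/526)*(-5 + 143072) + 3157046) = 1/(272*(1/526)*143067 + 3157046) = 1/(19457112/263 + 3157046) = 1/(849760210/263) = 263/849760210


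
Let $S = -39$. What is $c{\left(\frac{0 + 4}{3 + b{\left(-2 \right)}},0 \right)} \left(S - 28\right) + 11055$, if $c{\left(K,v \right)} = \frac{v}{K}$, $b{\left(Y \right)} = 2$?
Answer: $11055$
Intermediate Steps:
$c{\left(\frac{0 + 4}{3 + b{\left(-2 \right)}},0 \right)} \left(S - 28\right) + 11055 = \frac{0}{\left(0 + 4\right) \frac{1}{3 + 2}} \left(-39 - 28\right) + 11055 = \frac{0}{4 \cdot \frac{1}{5}} \left(-67\right) + 11055 = \frac{0}{\frac{4}{5}} \left(-67\right) + 11055 = 0 \cdot \frac{5}{4} \left(-67\right) + 11055 = 0 \left(-67\right) + 11055 = 0 + 11055 = 11055$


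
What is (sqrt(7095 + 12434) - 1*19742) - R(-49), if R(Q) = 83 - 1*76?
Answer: -19749 + sqrt(19529) ≈ -19609.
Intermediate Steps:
R(Q) = 7 (R(Q) = 83 - 76 = 7)
(sqrt(7095 + 12434) - 1*19742) - R(-49) = (sqrt(7095 + 12434) - 1*19742) - 1*7 = (sqrt(19529) - 19742) - 7 = (-19742 + sqrt(19529)) - 7 = -19749 + sqrt(19529)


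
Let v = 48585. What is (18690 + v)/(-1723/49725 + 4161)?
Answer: 3345249375/206904002 ≈ 16.168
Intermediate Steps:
(18690 + v)/(-1723/49725 + 4161) = (18690 + 48585)/(-1723/49725 + 4161) = 67275/(-1723*1/49725 + 4161) = 67275/(-1723/49725 + 4161) = 67275/(206904002/49725) = 67275*(49725/206904002) = 3345249375/206904002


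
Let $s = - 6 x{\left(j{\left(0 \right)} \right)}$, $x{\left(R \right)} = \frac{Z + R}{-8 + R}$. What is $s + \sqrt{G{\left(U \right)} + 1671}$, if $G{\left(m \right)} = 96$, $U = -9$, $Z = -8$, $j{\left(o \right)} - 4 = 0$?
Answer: $-6 + \sqrt{1767} \approx 36.036$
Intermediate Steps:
$j{\left(o \right)} = 4$ ($j{\left(o \right)} = 4 + 0 = 4$)
$x{\left(R \right)} = 1$ ($x{\left(R \right)} = \frac{-8 + R}{-8 + R} = 1$)
$s = -6$ ($s = \left(-6\right) 1 = -6$)
$s + \sqrt{G{\left(U \right)} + 1671} = -6 + \sqrt{96 + 1671} = -6 + \sqrt{1767}$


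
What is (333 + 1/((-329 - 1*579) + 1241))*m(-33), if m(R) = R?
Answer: -1219790/111 ≈ -10989.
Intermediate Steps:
(333 + 1/((-329 - 1*579) + 1241))*m(-33) = (333 + 1/((-329 - 1*579) + 1241))*(-33) = (333 + 1/((-329 - 579) + 1241))*(-33) = (333 + 1/(-908 + 1241))*(-33) = (333 + 1/333)*(-33) = (110890/333)*(-33) = -1219790/111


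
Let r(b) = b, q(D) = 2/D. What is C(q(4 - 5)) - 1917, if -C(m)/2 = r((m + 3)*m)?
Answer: -1913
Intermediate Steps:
C(m) = -2*m*(3 + m) (C(m) = -2*(m + 3)*m = -2*(3 + m)*m = -2*m*(3 + m))
C(q(4 - 5)) - 1917 = -2*2/(4 - 5)*(3 + 2/(4 - 5)) - 1917 = -2*2/(-1)*(3 + 2/(-1)) - 1917 = -2*2*(-1)*(3 + 2*(-1)) - 1917 = -2*(-2)*(3 - 2) - 1917 = -2*(-2)*1 - 1917 = 4 - 1917 = -1913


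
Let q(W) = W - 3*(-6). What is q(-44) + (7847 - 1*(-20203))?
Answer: 28024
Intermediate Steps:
q(W) = 18 + W (q(W) = W + 18 = 18 + W)
q(-44) + (7847 - 1*(-20203)) = (18 - 44) + (7847 - 1*(-20203)) = -26 + (7847 + 20203) = -26 + 28050 = 28024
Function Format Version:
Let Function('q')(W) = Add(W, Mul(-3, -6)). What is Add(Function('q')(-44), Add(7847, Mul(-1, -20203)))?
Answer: 28024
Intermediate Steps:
Function('q')(W) = Add(18, W) (Function('q')(W) = Add(W, 18) = Add(18, W))
Add(Function('q')(-44), Add(7847, Mul(-1, -20203))) = Add(Add(18, -44), Add(7847, Mul(-1, -20203))) = Add(-26, Add(7847, 20203)) = Add(-26, 28050) = 28024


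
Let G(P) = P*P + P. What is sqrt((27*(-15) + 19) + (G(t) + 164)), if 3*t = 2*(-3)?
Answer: 2*I*sqrt(55) ≈ 14.832*I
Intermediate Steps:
t = -2 (t = (2*(-3))/3 = (1/3)*(-6) = -2)
G(P) = P + P**2 (G(P) = P**2 + P = P + P**2)
sqrt((27*(-15) + 19) + (G(t) + 164)) = sqrt((27*(-15) + 19) + (-2*(1 - 2) + 164)) = sqrt((-405 + 19) + (-2*(-1) + 164)) = sqrt(-386 + (2 + 164)) = sqrt(-386 + 166) = sqrt(-220) = 2*I*sqrt(55)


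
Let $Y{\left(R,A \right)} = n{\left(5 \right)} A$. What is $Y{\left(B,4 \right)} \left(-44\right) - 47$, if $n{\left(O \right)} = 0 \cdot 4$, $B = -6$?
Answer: $-47$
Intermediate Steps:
$n{\left(O \right)} = 0$
$Y{\left(R,A \right)} = 0$ ($Y{\left(R,A \right)} = 0 A = 0$)
$Y{\left(B,4 \right)} \left(-44\right) - 47 = 0 \left(-44\right) - 47 = 0 - 47 = -47$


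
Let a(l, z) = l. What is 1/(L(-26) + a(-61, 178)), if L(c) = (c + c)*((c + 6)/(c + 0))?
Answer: -1/101 ≈ -0.0099010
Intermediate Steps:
L(c) = 12 + 2*c (L(c) = (2*c)*((6 + c)/c) = 12 + 2*c)
1/(L(-26) + a(-61, 178)) = 1/((12 + 2*(-26)) - 61) = 1/((12 - 52) - 61) = 1/(-40 - 61) = 1/(-101) = -1/101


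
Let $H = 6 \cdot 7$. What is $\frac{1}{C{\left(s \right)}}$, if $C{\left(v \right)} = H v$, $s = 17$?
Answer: $\frac{1}{714} \approx 0.0014006$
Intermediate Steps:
$H = 42$
$C{\left(v \right)} = 42 v$
$\frac{1}{C{\left(s \right)}} = \frac{1}{42 \cdot 17} = \frac{1}{714}$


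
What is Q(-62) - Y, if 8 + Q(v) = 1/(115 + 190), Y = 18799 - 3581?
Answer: -4643929/305 ≈ -15226.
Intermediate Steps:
Y = 15218
Q(v) = -2439/305 (Q(v) = -8 + 1/(115 + 190) = -8 + 1/305 = -2439/305)
Q(-62) - Y = -2439/305 - 1*15218 = -2439/305 - 15218 = -4643929/305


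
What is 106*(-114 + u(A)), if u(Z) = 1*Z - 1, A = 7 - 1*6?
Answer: -12084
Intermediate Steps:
A = 1 (A = 7 - 6 = 1)
u(Z) = -1 + Z (u(Z) = Z - 1 = -1 + Z)
106*(-114 + u(A)) = 106*(-114 + (-1 + 1)) = 106*(-114 + 0) = 106*(-114) = -12084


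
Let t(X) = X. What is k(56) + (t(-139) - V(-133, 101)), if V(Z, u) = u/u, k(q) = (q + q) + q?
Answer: 28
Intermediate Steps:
k(q) = 3*q (k(q) = 2*q + q = 3*q)
V(Z, u) = 1
k(56) + (t(-139) - V(-133, 101)) = 3*56 + (-139 - 1*1) = 168 + (-139 - 1) = 168 - 140 = 28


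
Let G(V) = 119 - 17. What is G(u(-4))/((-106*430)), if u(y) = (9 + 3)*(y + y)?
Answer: -51/22790 ≈ -0.0022378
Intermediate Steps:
u(y) = 24*y (u(y) = 12*(2*y) = 24*y)
G(V) = 102
G(u(-4))/((-106*430)) = 102/((-106*430)) = 102/(-45580) = 102*(-1/45580) = -51/22790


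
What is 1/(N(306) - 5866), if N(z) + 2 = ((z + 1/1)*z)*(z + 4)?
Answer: 1/29116152 ≈ 3.4345e-8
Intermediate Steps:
N(z) = -2 + z*(1 + z)*(4 + z) (N(z) = -2 + ((z + 1/1)*z)*(z + 4) = -2 + ((z + 1)*z)*(4 + z) = -2 + ((1 + z)*z)*(4 + z) = -2 + (z*(1 + z))*(4 + z) = -2 + z*(1 + z)*(4 + z))
1/(N(306) - 5866) = 1/((-2 + 306³ + 4*306 + 5*306²) - 5866) = 1/((-2 + 28652616 + 1224 + 5*93636) - 5866) = 1/((-2 + 28652616 + 1224 + 468180) - 5866) = 1/(29122018 - 5866) = 1/29116152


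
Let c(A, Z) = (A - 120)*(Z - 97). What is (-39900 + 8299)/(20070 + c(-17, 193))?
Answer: -31601/6918 ≈ -4.5679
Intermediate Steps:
c(A, Z) = (-120 + A)*(-97 + Z)
(-39900 + 8299)/(20070 + c(-17, 193)) = (-39900 + 8299)/(20070 + (11640 - 120*193 - 97*(-17) - 17*193)) = -31601/(20070 + (11640 - 23160 + 1649 - 3281)) = -31601/(20070 - 13152) = -31601/6918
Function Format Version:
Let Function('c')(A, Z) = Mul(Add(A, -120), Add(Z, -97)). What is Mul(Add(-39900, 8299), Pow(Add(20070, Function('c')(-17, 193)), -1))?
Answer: Rational(-31601, 6918) ≈ -4.5679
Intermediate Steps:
Function('c')(A, Z) = Mul(Add(-120, A), Add(-97, Z))
Mul(Add(-39900, 8299), Pow(Add(20070, Function('c')(-17, 193)), -1)) = Mul(Add(-39900, 8299), Pow(Add(20070, Add(11640, Mul(-120, 193), Mul(-97, -17), Mul(-17, 193))), -1)) = Mul(-31601, Pow(Add(20070, Add(11640, -23160, 1649, -3281)), -1)) = Mul(-31601, Pow(Add(20070, -13152), -1)) = Mul(-31601, Pow(6918, -1)) = Mul(-31601, Rational(1, 6918)) = Rational(-31601, 6918)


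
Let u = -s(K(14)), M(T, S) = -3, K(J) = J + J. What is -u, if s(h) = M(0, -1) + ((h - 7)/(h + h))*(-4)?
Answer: -9/2 ≈ -4.5000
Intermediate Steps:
K(J) = 2*J
s(h) = -3 - 2*(-7 + h)/h (s(h) = -3 + ((h - 7)/(h + h))*(-4) = -3 + ((-7 + h)/((2*h)))*(-4) = -3 + ((-7 + h)*(1/(2*h)))*(-4) = -3 + ((-7 + h)/(2*h))*(-4) = -3 - 2*(-7 + h)/h)
u = 9/2 (u = -(-5 + 14/((2*14))) = -(-5 + 14/28) = -(-5 + 14*(1/28)) = -(-5 + ½) = -1*(-9/2) = 9/2 ≈ 4.5000)
-u = -1*9/2 = -9/2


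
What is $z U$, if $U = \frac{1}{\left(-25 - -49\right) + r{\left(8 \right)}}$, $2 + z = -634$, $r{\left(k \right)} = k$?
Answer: $- \frac{159}{8} \approx -19.875$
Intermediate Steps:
$z = -636$ ($z = -2 - 634 = -636$)
$U = \frac{1}{32}$ ($U = \frac{1}{\left(-25 - -49\right) + 8} = \frac{1}{\left(-25 + 49\right) + 8} = \frac{1}{24 + 8} = \frac{1}{32} \approx 0.03125$)
$z U = \left(-636\right) \frac{1}{32} = - \frac{159}{8}$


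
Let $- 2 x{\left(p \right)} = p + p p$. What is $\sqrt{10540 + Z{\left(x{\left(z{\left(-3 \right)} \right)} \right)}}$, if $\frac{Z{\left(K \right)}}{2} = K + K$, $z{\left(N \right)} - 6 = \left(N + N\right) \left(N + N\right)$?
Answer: $4 \sqrt{433} \approx 83.235$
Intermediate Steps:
$z{\left(N \right)} = 6 + 4 N^{2}$ ($z{\left(N \right)} = 6 + \left(N + N\right) \left(N + N\right) = 6 + 2 N 2 N = 6 + 4 N^{2}$)
$x{\left(p \right)} = - \frac{p}{2} - \frac{p^{2}}{2}$ ($x{\left(p \right)} = - \frac{p + p p}{2} = - \frac{p + p^{2}}{2} = - \frac{p}{2} - \frac{p^{2}}{2}$)
$Z{\left(K \right)} = 4 K$ ($Z{\left(K \right)} = 2 \left(K + K\right) = 2 \cdot 2 K = 4 K$)
$\sqrt{10540 + Z{\left(x{\left(z{\left(-3 \right)} \right)} \right)}} = \sqrt{10540 + 4 \left(- \frac{\left(6 + 4 \left(-3\right)^{2}\right) \left(1 + \left(6 + 4 \left(-3\right)^{2}\right)\right)}{2}\right)} = \sqrt{10540 + 4 \left(- \frac{\left(6 + 4 \cdot 9\right) \left(1 + \left(6 + 4 \cdot 9\right)\right)}{2}\right)} = \sqrt{10540 + 4 \left(- \frac{\left(6 + 36\right) \left(1 + \left(6 + 36\right)\right)}{2}\right)} = \sqrt{10540 + 4 \left(\left(- \frac{1}{2}\right) 42 \left(1 + 42\right)\right)} = \sqrt{10540 + 4 \left(\left(- \frac{1}{2}\right) 42 \cdot 43\right)} = \sqrt{10540 + 4 \left(-903\right)} = \sqrt{10540 - 3612} = \sqrt{6928} = 4 \sqrt{433}$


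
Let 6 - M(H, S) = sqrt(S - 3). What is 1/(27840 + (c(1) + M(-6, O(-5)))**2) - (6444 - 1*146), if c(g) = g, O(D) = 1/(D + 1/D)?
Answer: 4*(-1141561303*I - 22043*sqrt(2158))/(14*sqrt(2158) + 725031*I) ≈ -6298.0 + 3.1665e-8*I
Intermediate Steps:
O(D) = 1/(D + 1/D)
M(H, S) = 6 - sqrt(-3 + S) (M(H, S) = 6 - sqrt(S - 3) = 6 - sqrt(-3 + S))
1/(27840 + (c(1) + M(-6, O(-5)))**2) - (6444 - 1*146) = 1/(27840 + (1 + (6 - sqrt(-3 - 5/(1 + (-5)**2))))**2) - (6444 - 1*146) = 1/(27840 + (1 + (6 - sqrt(-3 - 5/(1 + 25))))**2) - (6444 - 146) = 1/(27840 + (1 + (6 - sqrt(-3 - 5/26)))**2) - 1*6298 = 1/(27840 + (1 + (6 - sqrt(-3 - 5*1/26)))**2) - 6298 = 1/(27840 + (1 + (6 - sqrt(-3 - 5/26)))**2) - 6298 = 1/(27840 + (1 + (6 - sqrt(-83/26)))**2) - 6298 = 1/(27840 + (1 + (6 - I*sqrt(2158)/26))**2) - 6298 = 1/(27840 + (7 - I*sqrt(2158)/26)**2) - 6298 = -6298 + 1/(27840 + (7 - I*sqrt(2158)/26)**2)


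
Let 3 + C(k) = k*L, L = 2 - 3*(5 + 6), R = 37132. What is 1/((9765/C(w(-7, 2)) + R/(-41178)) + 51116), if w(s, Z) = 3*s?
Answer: 494136/25265256547 ≈ 1.9558e-5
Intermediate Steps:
L = -31 (L = 2 - 3*11 = 2 - 33 = -31)
C(k) = -3 - 31*k (C(k) = -3 + k*(-31) = -3 - 31*k)
1/((9765/C(w(-7, 2)) + R/(-41178)) + 51116) = 1/((9765/(-3 - 93*(-7)) + 37132/(-41178)) + 51116) = 1/((9765/(-3 - 31*(-21)) + 37132*(-1/41178)) + 51116) = 1/((9765/(-3 + 651) - 18566/20589) + 51116) = 1/((9765/648 - 18566/20589) + 51116) = 1/((9765*(1/648) - 18566/20589) + 51116) = 1/((1085/72 - 18566/20589) + 51116) = 1/(7000771/494136 + 51116) = 1/(25265256547/494136) = 494136/25265256547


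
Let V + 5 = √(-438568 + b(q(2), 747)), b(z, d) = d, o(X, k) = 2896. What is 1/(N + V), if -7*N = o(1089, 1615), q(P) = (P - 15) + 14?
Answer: -20517/30043990 - 49*I*√437821/30043990 ≈ -0.0006829 - 0.0010792*I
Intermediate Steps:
q(P) = -1 + P (q(P) = (-15 + P) + 14 = -1 + P)
N = -2896/7 (N = -⅐*2896 = -2896/7 ≈ -413.71)
V = -5 + I*√437821 (V = -5 + √(-438568 + 747) = -5 + √(-437821) = -5 + I*√437821 ≈ -5.0 + 661.68*I)
1/(N + V) = 1/(-2896/7 + (-5 + I*√437821)) = 1/(-2931/7 + I*√437821)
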